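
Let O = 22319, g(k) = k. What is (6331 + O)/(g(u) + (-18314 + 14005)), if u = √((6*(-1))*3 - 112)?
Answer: -123452850/18567611 - 28650*I*√130/18567611 ≈ -6.6488 - 0.017593*I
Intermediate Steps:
u = I*√130 (u = √(-6*3 - 112) = √(-18 - 112) = √(-130) = I*√130 ≈ 11.402*I)
(6331 + O)/(g(u) + (-18314 + 14005)) = (6331 + 22319)/(I*√130 + (-18314 + 14005)) = 28650/(I*√130 - 4309) = 28650/(-4309 + I*√130)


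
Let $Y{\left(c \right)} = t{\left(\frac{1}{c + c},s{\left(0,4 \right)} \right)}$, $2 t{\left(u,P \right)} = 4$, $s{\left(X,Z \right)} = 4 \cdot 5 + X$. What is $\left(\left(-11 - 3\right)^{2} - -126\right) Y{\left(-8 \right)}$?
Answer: $644$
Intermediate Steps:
$s{\left(X,Z \right)} = 20 + X$
$t{\left(u,P \right)} = 2$ ($t{\left(u,P \right)} = \frac{1}{2} \cdot 4 = 2$)
$Y{\left(c \right)} = 2$
$\left(\left(-11 - 3\right)^{2} - -126\right) Y{\left(-8 \right)} = \left(\left(-11 - 3\right)^{2} - -126\right) 2 = \left(\left(-14\right)^{2} + \left(-109 + 235\right)\right) 2 = \left(196 + 126\right) 2 = 322 \cdot 2 = 644$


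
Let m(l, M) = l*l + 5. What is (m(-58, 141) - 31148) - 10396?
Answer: -38175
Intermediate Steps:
m(l, M) = 5 + l² (m(l, M) = l² + 5 = 5 + l²)
(m(-58, 141) - 31148) - 10396 = ((5 + (-58)²) - 31148) - 10396 = ((5 + 3364) - 31148) - 10396 = (3369 - 31148) - 10396 = -27779 - 10396 = -38175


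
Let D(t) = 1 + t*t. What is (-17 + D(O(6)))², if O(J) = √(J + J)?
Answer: 16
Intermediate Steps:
O(J) = √2*√J (O(J) = √(2*J) = √2*√J)
D(t) = 1 + t²
(-17 + D(O(6)))² = (-17 + (1 + (√2*√6)²))² = (-17 + (1 + (2*√3)²))² = (-17 + (1 + 12))² = (-17 + 13)² = (-4)² = 16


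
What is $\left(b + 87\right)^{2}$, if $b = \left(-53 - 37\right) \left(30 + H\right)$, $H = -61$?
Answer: $8277129$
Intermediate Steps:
$b = 2790$ ($b = \left(-53 - 37\right) \left(30 - 61\right) = \left(-90\right) \left(-31\right) = 2790$)
$\left(b + 87\right)^{2} = \left(2790 + 87\right)^{2} = 2877^{2} = 8277129$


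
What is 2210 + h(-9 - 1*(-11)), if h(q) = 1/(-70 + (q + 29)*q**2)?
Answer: 119341/54 ≈ 2210.0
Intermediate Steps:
h(q) = 1/(-70 + q**2*(29 + q)) (h(q) = 1/(-70 + (29 + q)*q**2) = 1/(-70 + q**2*(29 + q)))
2210 + h(-9 - 1*(-11)) = 2210 + 1/(-70 + (-9 - 1*(-11))**3 + 29*(-9 - 1*(-11))**2) = 2210 + 1/(-70 + (-9 + 11)**3 + 29*(-9 + 11)**2) = 2210 + 1/(-70 + 2**3 + 29*2**2) = 2210 + 1/(-70 + 8 + 29*4) = 2210 + 1/(-70 + 8 + 116) = 2210 + 1/54 = 119341/54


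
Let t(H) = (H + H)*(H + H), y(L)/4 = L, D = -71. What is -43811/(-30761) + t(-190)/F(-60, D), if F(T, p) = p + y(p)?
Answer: -885267099/2184031 ≈ -405.34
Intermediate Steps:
y(L) = 4*L
t(H) = 4*H**2 (t(H) = (2*H)*(2*H) = 4*H**2)
F(T, p) = 5*p (F(T, p) = p + 4*p = 5*p)
-43811/(-30761) + t(-190)/F(-60, D) = -43811/(-30761) + (4*(-190)**2)/((5*(-71))) = -43811*(-1/30761) + (4*36100)/(-355) = 43811/30761 + 144400*(-1/355) = 43811/30761 - 28880/71 = -885267099/2184031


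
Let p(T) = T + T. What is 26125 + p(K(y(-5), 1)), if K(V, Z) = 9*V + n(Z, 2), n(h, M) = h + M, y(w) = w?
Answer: 26041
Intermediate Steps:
n(h, M) = M + h
K(V, Z) = 2 + Z + 9*V (K(V, Z) = 9*V + (2 + Z) = 2 + Z + 9*V)
p(T) = 2*T
26125 + p(K(y(-5), 1)) = 26125 + 2*(2 + 1 + 9*(-5)) = 26125 + 2*(2 + 1 - 45) = 26125 + 2*(-42) = 26125 - 84 = 26041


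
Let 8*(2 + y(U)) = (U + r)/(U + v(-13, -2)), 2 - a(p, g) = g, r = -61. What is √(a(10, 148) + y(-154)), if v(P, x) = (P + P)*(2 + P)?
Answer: I*√10329198/264 ≈ 12.174*I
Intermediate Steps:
a(p, g) = 2 - g
v(P, x) = 2*P*(2 + P) (v(P, x) = (2*P)*(2 + P) = 2*P*(2 + P))
y(U) = -2 + (-61 + U)/(8*(286 + U)) (y(U) = -2 + ((U - 61)/(U + 2*(-13)*(2 - 13)))/8 = -2 + ((-61 + U)/(U + 2*(-13)*(-11)))/8 = -2 + ((-61 + U)/(U + 286))/8 = -2 + ((-61 + U)/(286 + U))/8 = -2 + (-61 + U)/(8*(286 + U)))
√(a(10, 148) + y(-154)) = √((2 - 1*148) + (-4637 - 15*(-154))/(8*(286 - 154))) = √((2 - 148) + (⅛)*(-4637 + 2310)/132) = √(-146 + (⅛)*(1/132)*(-2327)) = √(-146 - 2327/1056) = √(-156503/1056) = I*√10329198/264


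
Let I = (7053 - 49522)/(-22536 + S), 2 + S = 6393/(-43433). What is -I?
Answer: -1844556077/978899347 ≈ -1.8843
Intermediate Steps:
S = -93259/43433 (S = -2 + 6393/(-43433) = -2 + 6393*(-1/43433) = -2 - 6393/43433 = -93259/43433 ≈ -2.1472)
I = 1844556077/978899347 (I = (7053 - 49522)/(-22536 - 93259/43433) = -42469/(-978899347/43433) = -42469*(-43433/978899347) = 1844556077/978899347 ≈ 1.8843)
-I = -1*1844556077/978899347 = -1844556077/978899347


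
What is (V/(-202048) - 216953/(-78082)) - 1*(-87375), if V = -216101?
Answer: 689257981963013/7888155968 ≈ 87379.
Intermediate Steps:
(V/(-202048) - 216953/(-78082)) - 1*(-87375) = (-216101/(-202048) - 216953/(-78082)) - 1*(-87375) = (-216101*(-1/202048) - 216953*(-1/78082)) + 87375 = (216101/202048 + 216953/78082) + 87375 = 30354259013/7888155968 + 87375 = 689257981963013/7888155968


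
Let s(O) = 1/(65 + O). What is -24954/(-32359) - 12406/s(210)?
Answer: -110397557396/32359 ≈ -3.4116e+6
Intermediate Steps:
-24954/(-32359) - 12406/s(210) = -24954/(-32359) - 12406/(1/(65 + 210)) = -24954*(-1/32359) - 12406/(1/275) = 24954/32359 - 12406/1/275 = 24954/32359 - 12406*275 = 24954/32359 - 3411650 = -110397557396/32359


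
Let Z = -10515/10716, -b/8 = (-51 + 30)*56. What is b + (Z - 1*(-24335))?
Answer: 120526491/3572 ≈ 33742.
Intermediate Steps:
b = 9408 (b = -8*(-51 + 30)*56 = -(-168)*56 = -8*(-1176) = 9408)
Z = -3505/3572 (Z = -10515*1/10716 = -3505/3572 ≈ -0.98124)
b + (Z - 1*(-24335)) = 9408 + (-3505/3572 - 1*(-24335)) = 9408 + (-3505/3572 + 24335) = 9408 + 86921115/3572 = 120526491/3572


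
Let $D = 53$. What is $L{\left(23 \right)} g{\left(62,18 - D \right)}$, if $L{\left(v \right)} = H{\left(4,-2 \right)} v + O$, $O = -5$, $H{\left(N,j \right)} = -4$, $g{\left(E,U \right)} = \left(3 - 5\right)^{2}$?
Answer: $-388$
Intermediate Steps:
$g{\left(E,U \right)} = 4$ ($g{\left(E,U \right)} = \left(-2\right)^{2} = 4$)
$L{\left(v \right)} = -5 - 4 v$ ($L{\left(v \right)} = - 4 v - 5 = -5 - 4 v$)
$L{\left(23 \right)} g{\left(62,18 - D \right)} = \left(-5 - 92\right) 4 = \left(-97\right) 4 = -388$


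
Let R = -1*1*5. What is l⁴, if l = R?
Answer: 625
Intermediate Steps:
R = -5 (R = -1*5 = -5)
l = -5
l⁴ = (-5)⁴ = 625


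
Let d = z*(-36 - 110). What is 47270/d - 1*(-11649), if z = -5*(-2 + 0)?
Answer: 1696027/146 ≈ 11617.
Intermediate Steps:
z = 10 (z = -5*(-2) = 10)
d = -1460 (d = 10*(-36 - 110) = 10*(-146) = -1460)
47270/d - 1*(-11649) = 47270/(-1460) - 1*(-11649) = 47270*(-1/1460) + 11649 = -4727/146 + 11649 = 1696027/146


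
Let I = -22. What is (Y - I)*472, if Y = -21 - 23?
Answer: -10384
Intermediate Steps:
Y = -44
(Y - I)*472 = (-44 - 1*(-22))*472 = (-44 + 22)*472 = -22*472 = -10384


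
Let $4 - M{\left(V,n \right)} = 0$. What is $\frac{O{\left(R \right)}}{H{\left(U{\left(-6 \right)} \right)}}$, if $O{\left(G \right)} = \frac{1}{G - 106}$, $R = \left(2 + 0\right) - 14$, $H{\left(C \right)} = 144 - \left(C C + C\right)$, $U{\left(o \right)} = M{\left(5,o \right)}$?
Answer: $- \frac{1}{14632} \approx -6.8343 \cdot 10^{-5}$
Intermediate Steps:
$M{\left(V,n \right)} = 4$ ($M{\left(V,n \right)} = 4 - 0 = 4 + 0 = 4$)
$U{\left(o \right)} = 4$
$H{\left(C \right)} = 144 - C - C^{2}$ ($H{\left(C \right)} = 144 - \left(C^{2} + C\right) = 144 - \left(C + C^{2}\right) = 144 - C - C^{2}$)
$R = -12$ ($R = 2 - 14 = -12$)
$O{\left(G \right)} = \frac{1}{-106 + G}$
$\frac{O{\left(R \right)}}{H{\left(U{\left(-6 \right)} \right)}} = \frac{1}{\left(-106 - 12\right) \left(144 - 4 - 4^{2}\right)} = \frac{1}{\left(-118\right) \left(144 - 4 - 16\right)} = - \frac{1}{118 \left(144 - 4 - 16\right)} = - \frac{1}{118 \cdot 124} = \left(- \frac{1}{118}\right) \frac{1}{124} = - \frac{1}{14632}$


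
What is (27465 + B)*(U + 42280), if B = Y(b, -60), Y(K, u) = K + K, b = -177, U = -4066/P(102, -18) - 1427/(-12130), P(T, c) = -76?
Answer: 6960841183401/6065 ≈ 1.1477e+9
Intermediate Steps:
U = 325191/6065 (U = -4066/(-76) - 1427/(-12130) = -4066*(-1/76) - 1427*(-1/12130) = 107/2 + 1427/12130 = 325191/6065 ≈ 53.618)
Y(K, u) = 2*K
B = -354 (B = 2*(-177) = -354)
(27465 + B)*(U + 42280) = (27465 - 354)*(325191/6065 + 42280) = 27111*(256753391/6065) = 6960841183401/6065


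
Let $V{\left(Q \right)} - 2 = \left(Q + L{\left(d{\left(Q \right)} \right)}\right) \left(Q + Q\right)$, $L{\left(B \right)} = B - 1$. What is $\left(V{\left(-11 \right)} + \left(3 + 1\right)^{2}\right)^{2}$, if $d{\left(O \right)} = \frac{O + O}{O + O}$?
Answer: $67600$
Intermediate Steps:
$d{\left(O \right)} = 1$ ($d{\left(O \right)} = \frac{2 O}{2 O} = 2 O \frac{1}{2 O} = 1$)
$L{\left(B \right)} = -1 + B$
$V{\left(Q \right)} = 2 + 2 Q^{2}$ ($V{\left(Q \right)} = 2 + \left(Q + \left(-1 + 1\right)\right) \left(Q + Q\right) = 2 + \left(Q + 0\right) 2 Q = 2 + Q 2 Q = 2 + 2 Q^{2}$)
$\left(V{\left(-11 \right)} + \left(3 + 1\right)^{2}\right)^{2} = \left(\left(2 + 2 \left(-11\right)^{2}\right) + \left(3 + 1\right)^{2}\right)^{2} = \left(\left(2 + 2 \cdot 121\right) + 4^{2}\right)^{2} = \left(\left(2 + 242\right) + 16\right)^{2} = \left(244 + 16\right)^{2} = 260^{2} = 67600$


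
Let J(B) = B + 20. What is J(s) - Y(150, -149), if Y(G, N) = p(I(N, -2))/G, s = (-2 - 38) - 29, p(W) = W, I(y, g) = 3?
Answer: -2451/50 ≈ -49.020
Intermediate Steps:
s = -69 (s = -40 - 29 = -69)
Y(G, N) = 3/G
J(B) = 20 + B
J(s) - Y(150, -149) = (20 - 69) - 3/150 = -49 - 3/150 = -49 - 1*1/50 = -49 - 1/50 = -2451/50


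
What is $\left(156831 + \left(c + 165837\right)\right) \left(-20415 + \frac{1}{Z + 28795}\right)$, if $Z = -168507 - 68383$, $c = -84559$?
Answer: $- \frac{1011548803665434}{208095} \approx -4.861 \cdot 10^{9}$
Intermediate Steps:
$Z = -236890$ ($Z = -168507 - 68383 = -236890$)
$\left(156831 + \left(c + 165837\right)\right) \left(-20415 + \frac{1}{Z + 28795}\right) = \left(156831 + \left(-84559 + 165837\right)\right) \left(-20415 + \frac{1}{-236890 + 28795}\right) = \left(156831 + 81278\right) \left(-20415 + \frac{1}{-208095}\right) = 238109 \left(-20415 - \frac{1}{208095}\right) = 238109 \left(- \frac{4248259426}{208095}\right) = - \frac{1011548803665434}{208095}$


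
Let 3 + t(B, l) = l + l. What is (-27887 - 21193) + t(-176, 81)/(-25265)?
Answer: -1240006359/25265 ≈ -49080.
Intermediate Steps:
t(B, l) = -3 + 2*l (t(B, l) = -3 + (l + l) = -3 + 2*l)
(-27887 - 21193) + t(-176, 81)/(-25265) = (-27887 - 21193) + (-3 + 2*81)/(-25265) = -49080 + (-3 + 162)*(-1/25265) = -49080 + 159*(-1/25265) = -49080 - 159/25265 = -1240006359/25265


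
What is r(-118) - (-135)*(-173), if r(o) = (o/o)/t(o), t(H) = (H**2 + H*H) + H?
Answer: -647634149/27730 ≈ -23355.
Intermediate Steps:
t(H) = H + 2*H**2 (t(H) = (H**2 + H**2) + H = 2*H**2 + H = H + 2*H**2)
r(o) = 1/(o*(1 + 2*o)) (r(o) = (o/o)/((o*(1 + 2*o))) = 1*(1/(o*(1 + 2*o))) = 1/(o*(1 + 2*o)))
r(-118) - (-135)*(-173) = 1/((-118)*(1 + 2*(-118))) - (-135)*(-173) = -1/(118*(1 - 236)) - 1*23355 = -1/118/(-235) - 23355 = -1/118*(-1/235) - 23355 = 1/27730 - 23355 = -647634149/27730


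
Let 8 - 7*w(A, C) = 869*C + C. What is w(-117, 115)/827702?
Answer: -50021/2896957 ≈ -0.017267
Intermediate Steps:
w(A, C) = 8/7 - 870*C/7 (w(A, C) = 8/7 - (869*C + C)/7 = 8/7 - 870*C/7)
w(-117, 115)/827702 = (8/7 - 870/7*115)/827702 = (8/7 - 100050/7)*(1/827702) = -100042/7*1/827702 = -50021/2896957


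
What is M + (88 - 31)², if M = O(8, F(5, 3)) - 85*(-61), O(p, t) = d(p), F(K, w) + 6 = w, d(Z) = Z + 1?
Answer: 8443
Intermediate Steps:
d(Z) = 1 + Z
F(K, w) = -6 + w
O(p, t) = 1 + p
M = 5194 (M = (1 + 8) - 85*(-61) = 9 + 5185 = 5194)
M + (88 - 31)² = 5194 + (88 - 31)² = 5194 + 57² = 5194 + 3249 = 8443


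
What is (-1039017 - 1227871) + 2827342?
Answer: 560454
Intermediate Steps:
(-1039017 - 1227871) + 2827342 = -2266888 + 2827342 = 560454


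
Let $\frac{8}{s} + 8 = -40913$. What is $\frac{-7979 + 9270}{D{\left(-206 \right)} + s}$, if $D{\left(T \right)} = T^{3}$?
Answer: $- \frac{52829011}{357723852544} \approx -0.00014768$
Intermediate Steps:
$s = - \frac{8}{40921}$ ($s = \frac{8}{-8 - 40913} = \frac{8}{-40921} = 8 \left(- \frac{1}{40921}\right) = - \frac{8}{40921} \approx -0.0001955$)
$\frac{-7979 + 9270}{D{\left(-206 \right)} + s} = \frac{-7979 + 9270}{\left(-206\right)^{3} - \frac{8}{40921}} = \frac{1291}{-8741816 - \frac{8}{40921}} = \frac{1291}{- \frac{357723852544}{40921}} = 1291 \left(- \frac{40921}{357723852544}\right) = - \frac{52829011}{357723852544}$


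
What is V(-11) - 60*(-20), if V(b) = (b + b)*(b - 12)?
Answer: 1706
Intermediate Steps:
V(b) = 2*b*(-12 + b) (V(b) = (2*b)*(-12 + b) = 2*b*(-12 + b))
V(-11) - 60*(-20) = 2*(-11)*(-12 - 11) - 60*(-20) = 2*(-11)*(-23) + 1200 = 506 + 1200 = 1706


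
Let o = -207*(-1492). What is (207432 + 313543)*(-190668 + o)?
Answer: 61566741600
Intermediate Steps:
o = 308844
(207432 + 313543)*(-190668 + o) = (207432 + 313543)*(-190668 + 308844) = 520975*118176 = 61566741600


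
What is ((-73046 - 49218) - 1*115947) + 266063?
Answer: 27852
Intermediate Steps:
((-73046 - 49218) - 1*115947) + 266063 = (-122264 - 115947) + 266063 = -238211 + 266063 = 27852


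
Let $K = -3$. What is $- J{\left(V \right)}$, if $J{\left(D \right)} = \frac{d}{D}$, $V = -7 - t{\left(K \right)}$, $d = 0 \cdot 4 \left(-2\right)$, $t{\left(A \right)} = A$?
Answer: $0$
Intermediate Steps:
$d = 0$ ($d = 0 \left(-2\right) = 0$)
$V = -4$ ($V = -7 - -3 = -7 + 3 = -4$)
$J{\left(D \right)} = 0$ ($J{\left(D \right)} = \frac{0}{D} = 0$)
$- J{\left(V \right)} = \left(-1\right) 0 = 0$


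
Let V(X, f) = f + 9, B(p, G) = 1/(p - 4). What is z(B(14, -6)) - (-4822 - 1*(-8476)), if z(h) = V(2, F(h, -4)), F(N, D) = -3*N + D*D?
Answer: -36293/10 ≈ -3629.3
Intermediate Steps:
B(p, G) = 1/(-4 + p)
F(N, D) = D² - 3*N (F(N, D) = -3*N + D² = D² - 3*N)
V(X, f) = 9 + f
z(h) = 25 - 3*h (z(h) = 9 + ((-4)² - 3*h) = 9 + (16 - 3*h) = 25 - 3*h)
z(B(14, -6)) - (-4822 - 1*(-8476)) = (25 - 3/(-4 + 14)) - (-4822 - 1*(-8476)) = (25 - 3/10) - (-4822 + 8476) = (25 - 3*⅒) - 1*3654 = (25 - 3/10) - 3654 = 247/10 - 3654 = -36293/10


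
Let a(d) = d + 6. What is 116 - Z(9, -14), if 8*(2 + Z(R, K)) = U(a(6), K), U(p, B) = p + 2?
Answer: 465/4 ≈ 116.25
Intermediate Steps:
a(d) = 6 + d
U(p, B) = 2 + p
Z(R, K) = -1/4 (Z(R, K) = -2 + (2 + (6 + 6))/8 = -2 + (2 + 12)/8 = -2 + (1/8)*14 = -2 + 7/4 = -1/4)
116 - Z(9, -14) = 116 - 1*(-1/4) = 116 + 1/4 = 465/4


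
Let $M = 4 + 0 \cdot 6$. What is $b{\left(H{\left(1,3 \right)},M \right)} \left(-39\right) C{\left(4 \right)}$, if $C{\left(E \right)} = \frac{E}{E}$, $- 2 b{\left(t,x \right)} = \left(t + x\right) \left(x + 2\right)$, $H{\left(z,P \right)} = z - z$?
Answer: $468$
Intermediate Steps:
$M = 4$ ($M = 4 + 0 = 4$)
$H{\left(z,P \right)} = 0$
$b{\left(t,x \right)} = - \frac{\left(2 + x\right) \left(t + x\right)}{2}$ ($b{\left(t,x \right)} = - \frac{\left(t + x\right) \left(x + 2\right)}{2} = - \frac{\left(t + x\right) \left(2 + x\right)}{2} = - \frac{\left(2 + x\right) \left(t + x\right)}{2}$)
$C{\left(E \right)} = 1$
$b{\left(H{\left(1,3 \right)},M \right)} \left(-39\right) C{\left(4 \right)} = \left(\left(-1\right) 0 - 4 - \frac{4^{2}}{2} - 0 \cdot 4\right) \left(-39\right) 1 = \left(0 - 4 - 8 + 0\right) \left(-39\right) 1 = \left(-12\right) \left(-39\right) 1 = 468 \cdot 1 = 468$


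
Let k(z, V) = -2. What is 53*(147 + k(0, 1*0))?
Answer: 7685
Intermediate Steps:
53*(147 + k(0, 1*0)) = 53*(147 - 2) = 53*145 = 7685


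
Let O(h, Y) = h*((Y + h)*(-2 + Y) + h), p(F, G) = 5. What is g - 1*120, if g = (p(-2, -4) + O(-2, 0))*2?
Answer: -118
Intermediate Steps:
O(h, Y) = h*(h + (-2 + Y)*(Y + h)) (O(h, Y) = h*((-2 + Y)*(Y + h) + h) = h*(h + (-2 + Y)*(Y + h)))
g = 2 (g = (5 - 2*(0**2 - 1*(-2) - 2*0 + 0*(-2)))*2 = (5 - 2*(0 + 2 + 0 + 0))*2 = (5 - 2*2)*2 = (5 - 4)*2 = 1*2 = 2)
g - 1*120 = 2 - 1*120 = 2 - 120 = -118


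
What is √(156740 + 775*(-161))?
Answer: √31965 ≈ 178.79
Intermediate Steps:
√(156740 + 775*(-161)) = √(156740 - 124775) = √31965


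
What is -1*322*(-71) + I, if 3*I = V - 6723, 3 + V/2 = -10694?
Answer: 40469/3 ≈ 13490.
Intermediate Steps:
V = -21394 (V = -6 + 2*(-10694) = -6 - 21388 = -21394)
I = -28117/3 (I = (-21394 - 6723)/3 = (1/3)*(-28117) = -28117/3 ≈ -9372.3)
-1*322*(-71) + I = -1*322*(-71) - 28117/3 = -322*(-71) - 28117/3 = 22862 - 28117/3 = 40469/3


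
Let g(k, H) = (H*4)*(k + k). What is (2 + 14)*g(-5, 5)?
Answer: -3200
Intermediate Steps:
g(k, H) = 8*H*k (g(k, H) = (4*H)*(2*k) = 8*H*k)
(2 + 14)*g(-5, 5) = (2 + 14)*(8*5*(-5)) = 16*(-200) = -3200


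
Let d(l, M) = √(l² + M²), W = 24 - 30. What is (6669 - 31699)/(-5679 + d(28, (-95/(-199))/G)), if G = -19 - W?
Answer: 475658848377765/107918535115604 + 32376305*√5246983121/107918535115604 ≈ 4.4293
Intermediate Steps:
W = -6
G = -13 (G = -19 - 1*(-6) = -19 + 6 = -13)
d(l, M) = √(M² + l²)
(6669 - 31699)/(-5679 + d(28, (-95/(-199))/G)) = (6669 - 31699)/(-5679 + √((-95/(-199)/(-13))² + 28²)) = -25030/(-5679 + √((-95*(-1/199)*(-1/13))² + 784)) = -25030/(-5679 + √(((95/199)*(-1/13))² + 784)) = -25030/(-5679 + √((-95/2587)² + 784)) = -25030/(-5679 + √(9025/6692569 + 784)) = -25030/(-5679 + √(5246983121/6692569)) = -25030/(-5679 + √5246983121/2587)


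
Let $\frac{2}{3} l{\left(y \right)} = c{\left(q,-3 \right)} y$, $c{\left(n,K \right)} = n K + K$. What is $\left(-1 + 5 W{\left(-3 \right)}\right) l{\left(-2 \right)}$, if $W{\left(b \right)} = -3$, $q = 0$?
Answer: $-144$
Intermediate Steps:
$c{\left(n,K \right)} = K + K n$ ($c{\left(n,K \right)} = K n + K = K + K n$)
$l{\left(y \right)} = - \frac{9 y}{2}$ ($l{\left(y \right)} = \frac{3 - 3 \left(1 + 0\right) y}{2} = \frac{3 \left(-3\right) 1 y}{2} = \frac{3 \left(- 3 y\right)}{2} = - \frac{9 y}{2}$)
$\left(-1 + 5 W{\left(-3 \right)}\right) l{\left(-2 \right)} = \left(-1 + 5 \left(-3\right)\right) \left(\left(- \frac{9}{2}\right) \left(-2\right)\right) = \left(-1 - 15\right) 9 = \left(-16\right) 9 = -144$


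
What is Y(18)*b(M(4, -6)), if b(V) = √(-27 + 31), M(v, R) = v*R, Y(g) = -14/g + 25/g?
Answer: 11/9 ≈ 1.2222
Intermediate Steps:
Y(g) = 11/g
M(v, R) = R*v
b(V) = 2 (b(V) = √4 = 2)
Y(18)*b(M(4, -6)) = (11/18)*2 = 11/9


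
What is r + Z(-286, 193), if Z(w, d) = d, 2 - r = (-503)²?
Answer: -252814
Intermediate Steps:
r = -253007 (r = 2 - 1*(-503)² = 2 - 1*253009 = 2 - 253009 = -253007)
r + Z(-286, 193) = -253007 + 193 = -252814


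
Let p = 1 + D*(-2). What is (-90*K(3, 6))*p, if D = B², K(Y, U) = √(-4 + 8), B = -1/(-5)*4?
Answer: 252/5 ≈ 50.400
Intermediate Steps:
B = ⅘ (B = -1*(-⅕)*4 = (⅕)*4 = ⅘ ≈ 0.80000)
K(Y, U) = 2 (K(Y, U) = √4 = 2)
D = 16/25 (D = (⅘)² = 16/25 ≈ 0.64000)
p = -7/25 (p = 1 + (16/25)*(-2) = 1 - 32/25 = -7/25 ≈ -0.28000)
(-90*K(3, 6))*p = -90*2*(-7/25) = -180*(-7/25) = 252/5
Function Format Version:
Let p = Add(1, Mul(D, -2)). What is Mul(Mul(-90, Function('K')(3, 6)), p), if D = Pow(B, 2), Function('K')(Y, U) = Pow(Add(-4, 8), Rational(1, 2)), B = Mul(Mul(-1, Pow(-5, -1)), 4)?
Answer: Rational(252, 5) ≈ 50.400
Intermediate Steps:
B = Rational(4, 5) (B = Mul(Mul(-1, Rational(-1, 5)), 4) = Mul(Rational(1, 5), 4) = Rational(4, 5) ≈ 0.80000)
Function('K')(Y, U) = 2 (Function('K')(Y, U) = Pow(4, Rational(1, 2)) = 2)
D = Rational(16, 25) (D = Pow(Rational(4, 5), 2) = Rational(16, 25) ≈ 0.64000)
p = Rational(-7, 25) (p = Add(1, Mul(Rational(16, 25), -2)) = Add(1, Rational(-32, 25)) = Rational(-7, 25) ≈ -0.28000)
Mul(Mul(-90, Function('K')(3, 6)), p) = Mul(Mul(-90, 2), Rational(-7, 25)) = Mul(-180, Rational(-7, 25)) = Rational(252, 5)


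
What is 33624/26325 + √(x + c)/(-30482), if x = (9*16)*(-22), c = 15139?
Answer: 3736/2925 - √11971/30482 ≈ 1.2737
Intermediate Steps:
x = -3168 (x = 144*(-22) = -3168)
33624/26325 + √(x + c)/(-30482) = 33624/26325 + √(-3168 + 15139)/(-30482) = 33624*(1/26325) + √11971*(-1/30482) = 3736/2925 - √11971/30482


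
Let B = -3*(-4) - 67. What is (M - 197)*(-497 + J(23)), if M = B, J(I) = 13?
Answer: 121968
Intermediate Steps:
B = -55 (B = 12 - 67 = -55)
M = -55
(M - 197)*(-497 + J(23)) = (-55 - 197)*(-497 + 13) = -252*(-484) = 121968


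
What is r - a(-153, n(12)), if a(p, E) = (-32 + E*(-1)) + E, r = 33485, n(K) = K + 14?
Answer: 33517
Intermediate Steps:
n(K) = 14 + K
a(p, E) = -32 (a(p, E) = (-32 - E) + E = -32)
r - a(-153, n(12)) = 33485 - 1*(-32) = 33485 + 32 = 33517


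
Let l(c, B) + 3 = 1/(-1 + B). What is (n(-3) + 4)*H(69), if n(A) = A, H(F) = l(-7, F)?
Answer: -203/68 ≈ -2.9853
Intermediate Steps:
l(c, B) = -3 + 1/(-1 + B)
H(F) = (4 - 3*F)/(-1 + F)
(n(-3) + 4)*H(69) = (-3 + 4)*((4 - 3*69)/(-1 + 69)) = 1*((4 - 207)/68) = 1*((1/68)*(-203)) = 1*(-203/68) = -203/68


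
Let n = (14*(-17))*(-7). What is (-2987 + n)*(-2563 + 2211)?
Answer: 464992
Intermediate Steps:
n = 1666 (n = -238*(-7) = 1666)
(-2987 + n)*(-2563 + 2211) = (-2987 + 1666)*(-2563 + 2211) = -1321*(-352) = 464992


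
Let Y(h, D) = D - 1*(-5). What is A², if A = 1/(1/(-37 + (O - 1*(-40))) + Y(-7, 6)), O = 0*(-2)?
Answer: 9/1156 ≈ 0.0077855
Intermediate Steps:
Y(h, D) = 5 + D (Y(h, D) = D + 5 = 5 + D)
O = 0
A = 3/34 (A = 1/(1/(-37 + (0 - 1*(-40))) + (5 + 6)) = 1/(1/(-37 + (0 + 40)) + 11) = 1/(1/(-37 + 40) + 11) = 1/(1/3 + 11) = 1/(⅓ + 11) = 1/(34/3) = 3/34 ≈ 0.088235)
A² = (3/34)² = 9/1156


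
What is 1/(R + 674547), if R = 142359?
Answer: 1/816906 ≈ 1.2241e-6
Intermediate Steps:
1/(R + 674547) = 1/(142359 + 674547) = 1/816906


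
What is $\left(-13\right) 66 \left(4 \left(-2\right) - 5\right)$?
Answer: $11154$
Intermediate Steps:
$\left(-13\right) 66 \left(4 \left(-2\right) - 5\right) = - 858 \left(-8 - 5\right) = \left(-858\right) \left(-13\right) = 11154$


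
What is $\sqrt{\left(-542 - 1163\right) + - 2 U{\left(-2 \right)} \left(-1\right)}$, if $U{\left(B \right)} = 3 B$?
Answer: $i \sqrt{1717} \approx 41.437 i$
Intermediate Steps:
$\sqrt{\left(-542 - 1163\right) + - 2 U{\left(-2 \right)} \left(-1\right)} = \sqrt{\left(-542 - 1163\right) + - 2 \cdot 3 \left(-2\right) \left(-1\right)} = \sqrt{\left(-542 - 1163\right) + \left(-2\right) \left(-6\right) \left(-1\right)} = \sqrt{-1705 + 12 \left(-1\right)} = \sqrt{-1705 - 12} = \sqrt{-1717} = i \sqrt{1717}$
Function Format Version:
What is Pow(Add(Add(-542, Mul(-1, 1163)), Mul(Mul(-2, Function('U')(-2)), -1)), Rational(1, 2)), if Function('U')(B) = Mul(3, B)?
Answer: Mul(I, Pow(1717, Rational(1, 2))) ≈ Mul(41.437, I)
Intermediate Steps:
Pow(Add(Add(-542, Mul(-1, 1163)), Mul(Mul(-2, Function('U')(-2)), -1)), Rational(1, 2)) = Pow(Add(Add(-542, Mul(-1, 1163)), Mul(Mul(-2, Mul(3, -2)), -1)), Rational(1, 2)) = Pow(Add(Add(-542, -1163), Mul(Mul(-2, -6), -1)), Rational(1, 2)) = Pow(Add(-1705, Mul(12, -1)), Rational(1, 2)) = Pow(Add(-1705, -12), Rational(1, 2)) = Pow(-1717, Rational(1, 2)) = Mul(I, Pow(1717, Rational(1, 2)))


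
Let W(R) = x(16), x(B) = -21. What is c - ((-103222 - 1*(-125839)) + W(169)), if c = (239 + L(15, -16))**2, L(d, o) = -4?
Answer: 32629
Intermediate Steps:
W(R) = -21
c = 55225 (c = (239 - 4)**2 = 235**2 = 55225)
c - ((-103222 - 1*(-125839)) + W(169)) = 55225 - ((-103222 - 1*(-125839)) - 21) = 55225 - ((-103222 + 125839) - 21) = 55225 - (22617 - 21) = 55225 - 1*22596 = 55225 - 22596 = 32629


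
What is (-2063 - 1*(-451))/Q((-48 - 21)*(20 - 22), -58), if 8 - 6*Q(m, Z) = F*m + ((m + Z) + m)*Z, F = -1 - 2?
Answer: -4836/6533 ≈ -0.74024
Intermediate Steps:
F = -3
Q(m, Z) = 4/3 + m/2 - Z*(Z + 2*m)/6 (Q(m, Z) = 4/3 - (-3*m + ((m + Z) + m)*Z)/6 = 4/3 - (-3*m + ((Z + m) + m)*Z)/6 = 4/3 - (-3*m + (Z + 2*m)*Z)/6 = 4/3 - (-3*m + Z*(Z + 2*m))/6 = 4/3 + (m/2 - Z*(Z + 2*m)/6) = 4/3 + m/2 - Z*(Z + 2*m)/6)
(-2063 - 1*(-451))/Q((-48 - 21)*(20 - 22), -58) = (-2063 - 1*(-451))/(4/3 + ((-48 - 21)*(20 - 22))/2 - ⅙*(-58)² - ⅓*(-58)*(-48 - 21)*(20 - 22)) = (-2063 + 451)/(4/3 + (-69*(-2))/2 - ⅙*3364 - ⅓*(-58)*(-69*(-2))) = -1612/(4/3 + (½)*138 - 1682/3 - ⅓*(-58)*138) = -1612/(4/3 + 69 - 1682/3 + 2668) = -1612/6533/3 = -1612*3/6533 = -4836/6533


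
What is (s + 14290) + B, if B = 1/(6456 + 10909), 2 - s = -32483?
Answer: 812247876/17365 ≈ 46775.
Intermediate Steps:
s = 32485 (s = 2 - 1*(-32483) = 2 + 32483 = 32485)
B = 1/17365 ≈ 5.7587e-5
(s + 14290) + B = (32485 + 14290) + 1/17365 = 46775 + 1/17365 = 812247876/17365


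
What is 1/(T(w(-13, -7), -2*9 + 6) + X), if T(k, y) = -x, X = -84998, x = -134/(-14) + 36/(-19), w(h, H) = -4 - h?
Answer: -133/11305755 ≈ -1.1764e-5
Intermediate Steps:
x = 1021/133 (x = -134*(-1/14) + 36*(-1/19) = 67/7 - 36/19 = 1021/133 ≈ 7.6767)
T(k, y) = -1021/133 (T(k, y) = -1*1021/133 = -1021/133)
1/(T(w(-13, -7), -2*9 + 6) + X) = 1/(-1021/133 - 84998) = 1/(-11305755/133) = -133/11305755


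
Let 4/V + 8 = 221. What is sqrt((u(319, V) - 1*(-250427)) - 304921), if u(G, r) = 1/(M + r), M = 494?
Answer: I*sqrt(603385396162406)/105226 ≈ 233.44*I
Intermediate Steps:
V = 4/213 (V = 4/(-8 + 221) = 4/213 ≈ 0.018779)
u(G, r) = 1/(494 + r)
sqrt((u(319, V) - 1*(-250427)) - 304921) = sqrt((1/(494 + 4/213) - 1*(-250427)) - 304921) = sqrt((1/(105226/213) + 250427) - 304921) = sqrt((213/105226 + 250427) - 304921) = sqrt(26351431715/105226 - 304921) = sqrt(-5734185431/105226) = I*sqrt(603385396162406)/105226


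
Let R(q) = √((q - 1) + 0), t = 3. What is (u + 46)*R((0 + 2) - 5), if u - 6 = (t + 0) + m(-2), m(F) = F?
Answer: 106*I ≈ 106.0*I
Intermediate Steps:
u = 7 (u = 6 + ((3 + 0) - 2) = 6 + (3 - 2) = 6 + 1 = 7)
R(q) = √(-1 + q) (R(q) = √((-1 + q) + 0) = √(-1 + q))
(u + 46)*R((0 + 2) - 5) = (7 + 46)*√(-1 + ((0 + 2) - 5)) = 53*√(-1 + (2 - 5)) = 53*√(-1 - 3) = 53*√(-4) = 53*(2*I) = 106*I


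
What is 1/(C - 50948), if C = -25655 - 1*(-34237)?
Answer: -1/42366 ≈ -2.3604e-5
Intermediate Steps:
C = 8582 (C = -25655 + 34237 = 8582)
1/(C - 50948) = 1/(8582 - 50948) = 1/(-42366) = -1/42366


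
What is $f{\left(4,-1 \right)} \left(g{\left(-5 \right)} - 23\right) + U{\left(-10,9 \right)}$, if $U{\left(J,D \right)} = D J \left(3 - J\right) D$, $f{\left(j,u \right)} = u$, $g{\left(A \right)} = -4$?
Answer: $-10503$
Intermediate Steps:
$U{\left(J,D \right)} = J D^{2} \left(3 - J\right)$ ($U{\left(J,D \right)} = D J \left(3 - J\right) D = J D^{2} \left(3 - J\right)$)
$f{\left(4,-1 \right)} \left(g{\left(-5 \right)} - 23\right) + U{\left(-10,9 \right)} = - (-4 - 23) - 10 \cdot 9^{2} \left(3 - -10\right) = \left(-1\right) \left(-27\right) - 810 \left(3 + 10\right) = 27 - 810 \cdot 13 = 27 - 10530 = -10503$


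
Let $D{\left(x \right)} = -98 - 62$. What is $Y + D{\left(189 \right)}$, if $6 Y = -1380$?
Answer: $-390$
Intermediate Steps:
$Y = -230$ ($Y = \frac{1}{6} \left(-1380\right) = -230$)
$D{\left(x \right)} = -160$
$Y + D{\left(189 \right)} = -230 - 160 = -390$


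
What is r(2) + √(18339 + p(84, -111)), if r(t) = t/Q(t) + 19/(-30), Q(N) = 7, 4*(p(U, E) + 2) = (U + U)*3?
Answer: -73/210 + √18463 ≈ 135.53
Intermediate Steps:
p(U, E) = -2 + 3*U/2 (p(U, E) = -2 + ((U + U)*3)/4 = -2 + ((2*U)*3)/4 = -2 + (6*U)/4 = -2 + 3*U/2)
r(t) = -19/30 + t/7 (r(t) = t/7 + 19/(-30) = t*(⅐) + 19*(-1/30) = t/7 - 19/30 = -19/30 + t/7)
r(2) + √(18339 + p(84, -111)) = (-19/30 + (⅐)*2) + √(18339 + (-2 + (3/2)*84)) = (-19/30 + 2/7) + √(18339 + (-2 + 126)) = -73/210 + √(18339 + 124) = -73/210 + √18463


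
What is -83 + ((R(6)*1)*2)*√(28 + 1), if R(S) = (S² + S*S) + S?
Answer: -83 + 156*√29 ≈ 757.09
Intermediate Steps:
R(S) = S + 2*S² (R(S) = (S² + S²) + S = 2*S² + S = S + 2*S²)
-83 + ((R(6)*1)*2)*√(28 + 1) = -83 + (((6*(1 + 2*6))*1)*2)*√(28 + 1) = -83 + (((6*(1 + 12))*1)*2)*√29 = -83 + (((6*13)*1)*2)*√29 = -83 + ((78*1)*2)*√29 = -83 + (78*2)*√29 = -83 + 156*√29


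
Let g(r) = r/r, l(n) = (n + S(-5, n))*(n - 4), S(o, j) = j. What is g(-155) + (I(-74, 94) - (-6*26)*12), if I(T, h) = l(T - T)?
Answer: 1873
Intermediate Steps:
l(n) = 2*n*(-4 + n) (l(n) = (n + n)*(n - 4) = (2*n)*(-4 + n) = 2*n*(-4 + n))
I(T, h) = 0 (I(T, h) = 2*(T - T)*(-4 + (T - T)) = 2*0*(-4 + 0) = 2*0*(-4) = 0)
g(r) = 1
g(-155) + (I(-74, 94) - (-6*26)*12) = 1 + (0 - (-6*26)*12) = 1 + (0 - (-156)*12) = 1 + (0 - 1*(-1872)) = 1 + (0 + 1872) = 1 + 1872 = 1873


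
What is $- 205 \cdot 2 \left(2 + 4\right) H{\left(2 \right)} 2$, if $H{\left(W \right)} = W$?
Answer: $-9840$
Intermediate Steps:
$- 205 \cdot 2 \left(2 + 4\right) H{\left(2 \right)} 2 = - 205 \cdot 2 \left(2 + 4\right) 2 \cdot 2 = - 205 \cdot 2 \cdot 6 \cdot 2 \cdot 2 = - 205 \cdot 12 \cdot 2 \cdot 2 = - 205 \cdot 24 \cdot 2 = \left(-205\right) 48 = -9840$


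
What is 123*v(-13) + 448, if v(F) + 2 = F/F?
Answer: 325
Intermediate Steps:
v(F) = -1 (v(F) = -2 + F/F = -2 + 1 = -1)
123*v(-13) + 448 = 123*(-1) + 448 = -123 + 448 = 325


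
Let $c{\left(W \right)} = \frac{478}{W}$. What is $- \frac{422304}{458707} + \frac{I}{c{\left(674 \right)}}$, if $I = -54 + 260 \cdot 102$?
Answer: $\frac{4091126068038}{109630973} \approx 37317.0$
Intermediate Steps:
$I = 26466$ ($I = -54 + 26520 = 26466$)
$- \frac{422304}{458707} + \frac{I}{c{\left(674 \right)}} = - \frac{422304}{458707} + \frac{26466}{478 \cdot \frac{1}{674}} = \left(-422304\right) \frac{1}{458707} + \frac{26466}{478 \cdot \frac{1}{674}} = - \frac{422304}{458707} + \frac{26466}{\frac{239}{337}} = - \frac{422304}{458707} + 26466 \cdot \frac{337}{239} = - \frac{422304}{458707} + \frac{8919042}{239} = \frac{4091126068038}{109630973}$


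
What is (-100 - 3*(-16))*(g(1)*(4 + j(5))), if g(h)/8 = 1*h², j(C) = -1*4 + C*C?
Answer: -10400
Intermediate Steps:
j(C) = -4 + C²
g(h) = 8*h² (g(h) = 8*(1*h²) = 8*h²)
(-100 - 3*(-16))*(g(1)*(4 + j(5))) = (-100 - 3*(-16))*((8*1²)*(4 + (-4 + 5²))) = (-100 + 48)*((8*1)*(4 + (-4 + 25))) = -416*(4 + 21) = -416*25 = -52*200 = -10400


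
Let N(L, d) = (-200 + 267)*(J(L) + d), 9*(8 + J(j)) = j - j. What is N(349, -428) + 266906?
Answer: 237694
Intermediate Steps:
J(j) = -8 (J(j) = -8 + (j - j)/9 = -8 + (⅑)*0 = -8 + 0 = -8)
N(L, d) = -536 + 67*d (N(L, d) = (-200 + 267)*(-8 + d) = 67*(-8 + d) = -536 + 67*d)
N(349, -428) + 266906 = (-536 + 67*(-428)) + 266906 = (-536 - 28676) + 266906 = -29212 + 266906 = 237694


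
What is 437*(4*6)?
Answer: 10488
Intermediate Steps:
437*(4*6) = 437*24 = 10488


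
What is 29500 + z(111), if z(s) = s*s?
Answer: 41821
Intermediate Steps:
z(s) = s²
29500 + z(111) = 29500 + 111² = 29500 + 12321 = 41821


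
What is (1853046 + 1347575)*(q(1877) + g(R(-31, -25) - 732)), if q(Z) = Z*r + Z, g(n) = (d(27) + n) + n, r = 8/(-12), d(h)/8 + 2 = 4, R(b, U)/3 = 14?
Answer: -7089375515/3 ≈ -2.3631e+9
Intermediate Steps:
R(b, U) = 42 (R(b, U) = 3*14 = 42)
d(h) = 16 (d(h) = -16 + 8*4 = -16 + 32 = 16)
r = -⅔ (r = 8*(-1/12) = -⅔ ≈ -0.66667)
g(n) = 16 + 2*n (g(n) = (16 + n) + n = 16 + 2*n)
q(Z) = Z/3 (q(Z) = Z*(-⅔) + Z = -2*Z/3 + Z = Z/3)
(1853046 + 1347575)*(q(1877) + g(R(-31, -25) - 732)) = (1853046 + 1347575)*((⅓)*1877 + (16 + 2*(42 - 732))) = 3200621*(1877/3 + (16 + 2*(-690))) = 3200621*(1877/3 + (16 - 1380)) = 3200621*(1877/3 - 1364) = 3200621*(-2215/3) = -7089375515/3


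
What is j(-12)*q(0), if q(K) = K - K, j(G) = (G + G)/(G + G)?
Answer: 0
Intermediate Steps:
j(G) = 1 (j(G) = (2*G)/((2*G)) = (2*G)*(1/(2*G)) = 1)
q(K) = 0
j(-12)*q(0) = 1*0 = 0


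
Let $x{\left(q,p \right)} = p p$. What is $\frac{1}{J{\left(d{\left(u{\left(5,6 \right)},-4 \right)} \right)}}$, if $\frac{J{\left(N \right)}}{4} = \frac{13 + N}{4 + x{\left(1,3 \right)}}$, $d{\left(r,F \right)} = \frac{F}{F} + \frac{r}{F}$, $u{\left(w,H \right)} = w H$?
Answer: $\frac{1}{2} \approx 0.5$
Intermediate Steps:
$u{\left(w,H \right)} = H w$
$x{\left(q,p \right)} = p^{2}$
$d{\left(r,F \right)} = 1 + \frac{r}{F}$
$J{\left(N \right)} = 4 + \frac{4 N}{13}$ ($J{\left(N \right)} = 4 \frac{13 + N}{4 + 3^{2}} = 4 \frac{13 + N}{4 + 9} = 4 \frac{13 + N}{13} = 4 \left(13 + N\right) \frac{1}{13} = 4 \left(1 + \frac{N}{13}\right) = 4 + \frac{4 N}{13}$)
$\frac{1}{J{\left(d{\left(u{\left(5,6 \right)},-4 \right)} \right)}} = \frac{1}{4 + \frac{4 \frac{-4 + 6 \cdot 5}{-4}}{13}} = \frac{1}{4 + \frac{4 \left(- \frac{-4 + 30}{4}\right)}{13}} = \frac{1}{4 + \frac{4 \left(\left(- \frac{1}{4}\right) 26\right)}{13}} = \frac{1}{4 + \frac{4}{13} \left(- \frac{13}{2}\right)} = \frac{1}{4 - 2} = \frac{1}{2}$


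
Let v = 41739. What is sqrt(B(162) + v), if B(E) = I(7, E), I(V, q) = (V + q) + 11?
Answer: sqrt(41919) ≈ 204.74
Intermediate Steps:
I(V, q) = 11 + V + q
B(E) = 18 + E (B(E) = 11 + 7 + E = 18 + E)
sqrt(B(162) + v) = sqrt((18 + 162) + 41739) = sqrt(180 + 41739) = sqrt(41919)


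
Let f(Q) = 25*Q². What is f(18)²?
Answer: 65610000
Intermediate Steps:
f(18)² = (25*18²)² = (25*324)² = 8100² = 65610000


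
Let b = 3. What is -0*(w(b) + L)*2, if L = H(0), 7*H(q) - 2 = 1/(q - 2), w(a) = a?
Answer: 0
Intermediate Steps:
H(q) = 2/7 + 1/(7*(-2 + q)) (H(q) = 2/7 + 1/(7*(q - 2)) = 2/7 + 1/(7*(-2 + q)))
L = 3/14 (L = (-3 + 2*0)/(7*(-2 + 0)) = (⅐)*(-3 + 0)/(-2) = (⅐)*(-½)*(-3) = 3/14 ≈ 0.21429)
-0*(w(b) + L)*2 = -0*(3 + 3/14)*2 = -0*45/14*2 = -26*0*2 = 0*2 = 0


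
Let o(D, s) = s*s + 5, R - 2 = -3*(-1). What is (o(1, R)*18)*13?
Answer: 7020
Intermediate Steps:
R = 5 (R = 2 - 3*(-1) = 2 + 3 = 5)
o(D, s) = 5 + s² (o(D, s) = s² + 5 = 5 + s²)
(o(1, R)*18)*13 = ((5 + 5²)*18)*13 = ((5 + 25)*18)*13 = (30*18)*13 = 540*13 = 7020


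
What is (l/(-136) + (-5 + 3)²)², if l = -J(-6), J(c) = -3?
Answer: 292681/18496 ≈ 15.824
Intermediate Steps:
l = 3 (l = -1*(-3) = 3)
(l/(-136) + (-5 + 3)²)² = (3/(-136) + (-5 + 3)²)² = (3*(-1/136) + (-2)²)² = (-3/136 + 4)² = (541/136)² = 292681/18496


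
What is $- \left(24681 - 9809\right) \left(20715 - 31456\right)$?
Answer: $159740152$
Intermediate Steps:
$- \left(24681 - 9809\right) \left(20715 - 31456\right) = - 14872 \left(-10741\right) = \left(-1\right) \left(-159740152\right) = 159740152$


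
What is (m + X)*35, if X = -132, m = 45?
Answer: -3045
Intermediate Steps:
(m + X)*35 = (45 - 132)*35 = -87*35 = -3045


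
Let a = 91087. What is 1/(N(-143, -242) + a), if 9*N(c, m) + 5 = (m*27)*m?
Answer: 9/2401006 ≈ 3.7484e-6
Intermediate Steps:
N(c, m) = -5/9 + 3*m**2 (N(c, m) = -5/9 + ((m*27)*m)/9 = -5/9 + ((27*m)*m)/9 = -5/9 + (27*m**2)/9 = -5/9 + 3*m**2)
1/(N(-143, -242) + a) = 1/((-5/9 + 3*(-242)**2) + 91087) = 1/((-5/9 + 3*58564) + 91087) = 1/((-5/9 + 175692) + 91087) = 1/(1581223/9 + 91087) = 1/(2401006/9) = 9/2401006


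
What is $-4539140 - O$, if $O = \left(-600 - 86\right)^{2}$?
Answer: $-5009736$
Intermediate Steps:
$O = 470596$ ($O = \left(-686\right)^{2} = 470596$)
$-4539140 - O = -4539140 - 470596 = -5009736$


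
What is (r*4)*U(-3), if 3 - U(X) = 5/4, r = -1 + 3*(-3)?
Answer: -70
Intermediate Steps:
r = -10 (r = -1 - 9 = -10)
U(X) = 7/4 (U(X) = 3 - 5/4 = 7/4)
(r*4)*U(-3) = -10*4*(7/4) = -40*7/4 = -70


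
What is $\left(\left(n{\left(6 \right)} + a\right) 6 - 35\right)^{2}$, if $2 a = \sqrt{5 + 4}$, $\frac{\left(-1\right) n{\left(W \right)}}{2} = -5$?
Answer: $1156$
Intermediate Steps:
$n{\left(W \right)} = 10$ ($n{\left(W \right)} = \left(-2\right) \left(-5\right) = 10$)
$a = \frac{3}{2}$ ($a = \frac{\sqrt{5 + 4}}{2} = \frac{\sqrt{9}}{2} = \frac{1}{2} \cdot 3 = \frac{3}{2} \approx 1.5$)
$\left(\left(n{\left(6 \right)} + a\right) 6 - 35\right)^{2} = \left(\left(10 + \frac{3}{2}\right) 6 - 35\right)^{2} = \left(\frac{23}{2} \cdot 6 - 35\right)^{2} = \left(69 - 35\right)^{2} = 34^{2} = 1156$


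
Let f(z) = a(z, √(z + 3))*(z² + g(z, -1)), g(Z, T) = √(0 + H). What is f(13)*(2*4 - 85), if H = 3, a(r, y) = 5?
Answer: -65065 - 385*√3 ≈ -65732.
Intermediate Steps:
g(Z, T) = √3 (g(Z, T) = √(0 + 3) = √3)
f(z) = 5*√3 + 5*z² (f(z) = 5*(z² + √3) = 5*(√3 + z²) = 5*√3 + 5*z²)
f(13)*(2*4 - 85) = (5*√3 + 5*13²)*(2*4 - 85) = (5*√3 + 5*169)*(8 - 85) = (5*√3 + 845)*(-77) = (845 + 5*√3)*(-77) = -65065 - 385*√3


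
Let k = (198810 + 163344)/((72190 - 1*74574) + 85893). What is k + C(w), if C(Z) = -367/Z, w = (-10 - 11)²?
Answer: 129062111/36827469 ≈ 3.5045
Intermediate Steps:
w = 441 (w = (-21)² = 441)
k = 362154/83509 (k = 362154/((72190 - 74574) + 85893) = 362154/(-2384 + 85893) = 362154/83509 ≈ 4.3367)
k + C(w) = 362154/83509 - 367/441 = 129062111/36827469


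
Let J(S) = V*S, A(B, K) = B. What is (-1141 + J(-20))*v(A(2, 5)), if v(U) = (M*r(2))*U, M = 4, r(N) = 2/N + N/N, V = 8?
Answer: -20816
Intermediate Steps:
r(N) = 1 + 2/N (r(N) = 2/N + 1 = 1 + 2/N)
J(S) = 8*S
v(U) = 8*U (v(U) = (4*((2 + 2)/2))*U = (4*((1/2)*4))*U = (4*2)*U = 8*U)
(-1141 + J(-20))*v(A(2, 5)) = (-1141 + 8*(-20))*(8*2) = (-1141 - 160)*16 = -1301*16 = -20816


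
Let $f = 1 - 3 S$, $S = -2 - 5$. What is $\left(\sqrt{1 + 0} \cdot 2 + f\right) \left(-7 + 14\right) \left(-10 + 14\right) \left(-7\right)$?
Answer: $-4704$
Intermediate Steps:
$S = -7$ ($S = -2 - 5 = -7$)
$f = 22$ ($f = 1 - -21 = 1 + 21 = 22$)
$\left(\sqrt{1 + 0} \cdot 2 + f\right) \left(-7 + 14\right) \left(-10 + 14\right) \left(-7\right) = \left(\sqrt{1 + 0} \cdot 2 + 22\right) \left(-7 + 14\right) \left(-10 + 14\right) \left(-7\right) = \left(\sqrt{1} \cdot 2 + 22\right) 7 \cdot 4 \left(-7\right) = \left(1 \cdot 2 + 22\right) 28 \left(-7\right) = \left(2 + 22\right) 28 \left(-7\right) = 24 \cdot 28 \left(-7\right) = 672 \left(-7\right) = -4704$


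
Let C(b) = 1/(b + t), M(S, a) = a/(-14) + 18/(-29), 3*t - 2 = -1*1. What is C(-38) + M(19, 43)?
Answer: -170605/45878 ≈ -3.7187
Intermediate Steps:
t = 1/3 (t = 2/3 + (-1*1)/3 = 2/3 + (1/3)*(-1) = 2/3 - 1/3 = 1/3 ≈ 0.33333)
M(S, a) = -18/29 - a/14 (M(S, a) = a*(-1/14) + 18*(-1/29) = -a/14 - 18/29 = -18/29 - a/14)
C(b) = 1/(1/3 + b) (C(b) = 1/(b + 1/3) = 1/(1/3 + b))
C(-38) + M(19, 43) = 3/(1 + 3*(-38)) + (-18/29 - 1/14*43) = 3/(1 - 114) + (-18/29 - 43/14) = 3/(-113) - 1499/406 = 3*(-1/113) - 1499/406 = -3/113 - 1499/406 = -170605/45878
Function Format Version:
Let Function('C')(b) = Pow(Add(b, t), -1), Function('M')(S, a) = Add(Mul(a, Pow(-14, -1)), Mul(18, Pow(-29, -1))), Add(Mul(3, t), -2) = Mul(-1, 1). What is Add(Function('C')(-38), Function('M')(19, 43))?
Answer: Rational(-170605, 45878) ≈ -3.7187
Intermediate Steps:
t = Rational(1, 3) (t = Add(Rational(2, 3), Mul(Rational(1, 3), Mul(-1, 1))) = Add(Rational(2, 3), Mul(Rational(1, 3), -1)) = Add(Rational(2, 3), Rational(-1, 3)) = Rational(1, 3) ≈ 0.33333)
Function('M')(S, a) = Add(Rational(-18, 29), Mul(Rational(-1, 14), a)) (Function('M')(S, a) = Add(Mul(a, Rational(-1, 14)), Mul(18, Rational(-1, 29))) = Add(Mul(Rational(-1, 14), a), Rational(-18, 29)) = Add(Rational(-18, 29), Mul(Rational(-1, 14), a)))
Function('C')(b) = Pow(Add(Rational(1, 3), b), -1) (Function('C')(b) = Pow(Add(b, Rational(1, 3)), -1) = Pow(Add(Rational(1, 3), b), -1))
Add(Function('C')(-38), Function('M')(19, 43)) = Add(Mul(3, Pow(Add(1, Mul(3, -38)), -1)), Add(Rational(-18, 29), Mul(Rational(-1, 14), 43))) = Add(Mul(3, Pow(Add(1, -114), -1)), Add(Rational(-18, 29), Rational(-43, 14))) = Add(Mul(3, Pow(-113, -1)), Rational(-1499, 406)) = Add(Mul(3, Rational(-1, 113)), Rational(-1499, 406)) = Add(Rational(-3, 113), Rational(-1499, 406)) = Rational(-170605, 45878)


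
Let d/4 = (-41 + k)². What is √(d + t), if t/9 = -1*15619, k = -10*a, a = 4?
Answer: 3*I*√12703 ≈ 338.12*I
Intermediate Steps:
k = -40 (k = -10*4 = -40)
d = 26244 (d = 4*(-41 - 40)² = 4*(-81)² = 4*6561 = 26244)
t = -140571 (t = 9*(-1*15619) = 9*(-15619) = -140571)
√(d + t) = √(26244 - 140571) = √(-114327) = 3*I*√12703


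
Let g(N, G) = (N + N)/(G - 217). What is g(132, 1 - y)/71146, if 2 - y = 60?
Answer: -66/2810267 ≈ -2.3485e-5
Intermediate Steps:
y = -58 (y = 2 - 1*60 = 2 - 60 = -58)
g(N, G) = 2*N/(-217 + G) (g(N, G) = (2*N)/(-217 + G) = 2*N/(-217 + G))
g(132, 1 - y)/71146 = (2*132/(-217 + (1 - 1*(-58))))/71146 = (2*132/(-217 + (1 + 58)))*(1/71146) = (2*132/(-217 + 59))*(1/71146) = (2*132/(-158))*(1/71146) = (2*132*(-1/158))*(1/71146) = -132/79*1/71146 = -66/2810267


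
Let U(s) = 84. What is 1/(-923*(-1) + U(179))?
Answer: 1/1007 ≈ 0.00099305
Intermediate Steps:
1/(-923*(-1) + U(179)) = 1/(-923*(-1) + 84) = 1/(923 + 84) = 1/1007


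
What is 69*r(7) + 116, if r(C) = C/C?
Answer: 185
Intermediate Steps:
r(C) = 1
69*r(7) + 116 = 69*1 + 116 = 69 + 116 = 185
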